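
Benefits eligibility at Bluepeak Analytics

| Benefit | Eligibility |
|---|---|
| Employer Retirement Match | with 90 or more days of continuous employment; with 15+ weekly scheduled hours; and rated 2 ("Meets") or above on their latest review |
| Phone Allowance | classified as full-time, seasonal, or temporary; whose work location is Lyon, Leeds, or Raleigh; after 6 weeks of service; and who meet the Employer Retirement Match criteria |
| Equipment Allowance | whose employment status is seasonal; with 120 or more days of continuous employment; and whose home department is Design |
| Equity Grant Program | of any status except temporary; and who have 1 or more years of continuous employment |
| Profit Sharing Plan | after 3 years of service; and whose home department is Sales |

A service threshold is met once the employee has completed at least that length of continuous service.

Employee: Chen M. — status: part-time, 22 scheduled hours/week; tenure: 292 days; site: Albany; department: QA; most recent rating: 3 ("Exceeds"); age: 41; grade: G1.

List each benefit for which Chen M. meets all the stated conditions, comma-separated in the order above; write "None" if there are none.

Employer Retirement Match — service 292 days ≥ 90 days ✓; 22 hrs/wk ≥ 15 ✓; rating 3 ≥ 2 ✓ → eligible.
Phone Allowance — status part-time ✗ (requires full-time, seasonal, or temporary) → not eligible.
Equipment Allowance — status part-time ✗ (requires seasonal) → not eligible.
Equity Grant Program — status part-time ✓ (not excluded); service 292 days < 1 year (≈365 days) ✗ → not eligible.
Profit Sharing Plan — service 292 days < 3 years (≈1095 days) ✗ → not eligible.

Employer Retirement Match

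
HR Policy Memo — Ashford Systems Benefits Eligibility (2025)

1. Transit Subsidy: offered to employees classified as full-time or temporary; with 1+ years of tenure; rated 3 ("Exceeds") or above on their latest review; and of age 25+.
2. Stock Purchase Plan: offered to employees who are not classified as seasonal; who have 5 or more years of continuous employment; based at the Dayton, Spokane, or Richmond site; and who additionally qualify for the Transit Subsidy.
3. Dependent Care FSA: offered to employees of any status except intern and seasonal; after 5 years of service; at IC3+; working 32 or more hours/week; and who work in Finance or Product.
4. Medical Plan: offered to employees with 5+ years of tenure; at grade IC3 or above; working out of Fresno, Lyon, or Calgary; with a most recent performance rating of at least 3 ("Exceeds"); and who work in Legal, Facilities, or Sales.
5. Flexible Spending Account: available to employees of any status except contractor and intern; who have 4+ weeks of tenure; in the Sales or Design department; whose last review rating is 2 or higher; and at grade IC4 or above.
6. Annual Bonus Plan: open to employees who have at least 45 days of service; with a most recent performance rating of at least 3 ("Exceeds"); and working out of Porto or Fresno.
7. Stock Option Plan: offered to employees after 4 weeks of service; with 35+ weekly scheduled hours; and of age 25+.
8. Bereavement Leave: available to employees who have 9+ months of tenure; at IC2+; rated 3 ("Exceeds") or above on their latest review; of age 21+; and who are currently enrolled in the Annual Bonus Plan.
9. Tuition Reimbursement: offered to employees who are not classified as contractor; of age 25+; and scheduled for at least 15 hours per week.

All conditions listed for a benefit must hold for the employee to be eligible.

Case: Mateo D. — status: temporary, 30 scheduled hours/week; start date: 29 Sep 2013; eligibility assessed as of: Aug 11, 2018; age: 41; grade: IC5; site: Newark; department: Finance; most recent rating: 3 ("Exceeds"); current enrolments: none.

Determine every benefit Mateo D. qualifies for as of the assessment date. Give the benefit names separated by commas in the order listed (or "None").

Transit Subsidy, Tuition Reimbursement

Service from 29 Sep 2013 to Aug 11, 2018: 1777 days.
Transit Subsidy — status temporary ✓; service 1777 days ≥ 1 year (≈365 days) ✓; rating 3 ≥ 3 ✓; age 41 ≥ 25 ✓ → eligible.
Stock Purchase Plan — status temporary ✓ (not excluded); service 1777 days < 5 years (≈1825 days) ✗ → not eligible.
Dependent Care FSA — status temporary ✓ (not excluded); service 1777 days < 5 years (≈1825 days) ✗ → not eligible.
Medical Plan — service 1777 days < 5 years (≈1825 days) ✗ → not eligible.
Flexible Spending Account — status temporary ✓ (not excluded); service 1777 days ≥ 4 weeks (≈28 days) ✓; dept Finance ✗ → not eligible.
Annual Bonus Plan — service 1777 days ≥ 45 days ✓; rating 3 ≥ 3 ✓; site Newark ✗ (not Porto or Fresno) → not eligible.
Stock Option Plan — service 1777 days ≥ 4 weeks (≈28 days) ✓; 30 hrs/wk < 35 ✗ → not eligible.
Bereavement Leave — service 1777 days ≥ 9 months (≈270 days) ✓; grade IC5 ≥ IC2 ✓; rating 3 ≥ 3 ✓; age 41 ≥ 21 ✓; not enrolled in Annual Bonus Plan ✗ → not eligible.
Tuition Reimbursement — status temporary ✓ (not excluded); age 41 ≥ 25 ✓; 30 hrs/wk ≥ 15 ✓ → eligible.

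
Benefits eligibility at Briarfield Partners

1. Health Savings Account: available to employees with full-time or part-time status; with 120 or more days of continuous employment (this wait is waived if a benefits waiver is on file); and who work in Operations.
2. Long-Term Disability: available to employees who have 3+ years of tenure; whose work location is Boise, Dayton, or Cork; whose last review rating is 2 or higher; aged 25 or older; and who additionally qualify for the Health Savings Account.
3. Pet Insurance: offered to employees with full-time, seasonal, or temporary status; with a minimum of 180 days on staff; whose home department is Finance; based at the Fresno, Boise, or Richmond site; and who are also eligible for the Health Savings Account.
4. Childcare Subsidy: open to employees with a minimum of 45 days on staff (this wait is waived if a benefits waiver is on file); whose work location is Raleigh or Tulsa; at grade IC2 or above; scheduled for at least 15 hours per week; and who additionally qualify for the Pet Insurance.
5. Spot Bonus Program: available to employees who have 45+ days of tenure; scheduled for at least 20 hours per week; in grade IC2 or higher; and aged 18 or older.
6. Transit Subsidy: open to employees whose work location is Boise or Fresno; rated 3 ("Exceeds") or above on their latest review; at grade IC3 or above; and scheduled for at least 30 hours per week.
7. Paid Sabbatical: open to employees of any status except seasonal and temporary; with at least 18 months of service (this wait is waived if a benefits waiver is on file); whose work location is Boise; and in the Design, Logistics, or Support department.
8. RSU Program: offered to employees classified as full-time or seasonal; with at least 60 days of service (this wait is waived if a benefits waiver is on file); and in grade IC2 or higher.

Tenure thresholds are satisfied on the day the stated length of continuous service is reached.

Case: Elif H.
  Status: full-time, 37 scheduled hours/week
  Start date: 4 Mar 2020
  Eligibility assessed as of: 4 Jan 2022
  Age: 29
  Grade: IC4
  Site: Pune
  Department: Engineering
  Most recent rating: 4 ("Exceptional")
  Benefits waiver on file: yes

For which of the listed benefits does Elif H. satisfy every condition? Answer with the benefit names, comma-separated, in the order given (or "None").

Service from 4 Mar 2020 to 4 Jan 2022: 671 days.
Health Savings Account — status full-time ✓; benefits waiver on file ✓; dept Engineering ✗ → not eligible.
Long-Term Disability — service 671 days < 3 years (≈1095 days) ✗ → not eligible.
Pet Insurance — status full-time ✓; service 671 days ≥ 180 days ✓; dept Engineering ✗ → not eligible.
Childcare Subsidy — benefits waiver on file ✓; site Pune ✗ (not Raleigh or Tulsa) → not eligible.
Spot Bonus Program — service 671 days ≥ 45 days ✓; 37 hrs/wk ≥ 20 ✓; grade IC4 ≥ IC2 ✓; age 29 ≥ 18 ✓ → eligible.
Transit Subsidy — site Pune ✗ (not Boise or Fresno) → not eligible.
Paid Sabbatical — status full-time ✓ (not excluded); benefits waiver on file ✓; site Pune ✗ (not Boise) → not eligible.
RSU Program — status full-time ✓; benefits waiver on file ✓; grade IC4 ≥ IC2 ✓ → eligible.

Spot Bonus Program, RSU Program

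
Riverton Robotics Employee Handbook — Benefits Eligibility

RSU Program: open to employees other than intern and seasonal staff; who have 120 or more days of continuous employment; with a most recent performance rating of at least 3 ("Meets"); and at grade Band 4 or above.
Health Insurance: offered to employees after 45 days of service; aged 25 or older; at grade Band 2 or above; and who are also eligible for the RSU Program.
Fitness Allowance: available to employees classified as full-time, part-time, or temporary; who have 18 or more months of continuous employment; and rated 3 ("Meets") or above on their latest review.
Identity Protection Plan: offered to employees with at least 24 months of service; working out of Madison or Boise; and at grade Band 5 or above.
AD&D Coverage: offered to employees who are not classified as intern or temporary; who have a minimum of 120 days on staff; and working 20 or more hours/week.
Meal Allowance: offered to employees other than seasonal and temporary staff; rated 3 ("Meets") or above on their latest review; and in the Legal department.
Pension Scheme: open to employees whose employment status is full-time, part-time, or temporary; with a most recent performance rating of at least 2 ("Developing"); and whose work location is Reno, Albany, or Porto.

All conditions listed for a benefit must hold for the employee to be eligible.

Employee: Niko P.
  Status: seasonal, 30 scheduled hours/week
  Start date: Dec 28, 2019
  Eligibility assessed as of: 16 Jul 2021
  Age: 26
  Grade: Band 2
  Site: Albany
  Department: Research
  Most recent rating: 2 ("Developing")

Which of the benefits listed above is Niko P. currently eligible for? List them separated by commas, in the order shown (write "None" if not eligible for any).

AD&D Coverage

Service from Dec 28, 2019 to 16 Jul 2021: 566 days.
RSU Program — status seasonal ✗ (excluded) → not eligible.
Health Insurance — service 566 days ≥ 45 days ✓; age 26 ≥ 25 ✓; grade Band 2 ≥ Band 2 ✓; not eligible for RSU Program ✗ → not eligible.
Fitness Allowance — status seasonal ✗ (requires full-time, part-time, or temporary) → not eligible.
Identity Protection Plan — service 566 days < 24 months (≈720 days) ✗ → not eligible.
AD&D Coverage — status seasonal ✓ (not excluded); service 566 days ≥ 120 days ✓; 30 hrs/wk ≥ 20 ✓ → eligible.
Meal Allowance — status seasonal ✗ (excluded) → not eligible.
Pension Scheme — status seasonal ✗ (requires full-time, part-time, or temporary) → not eligible.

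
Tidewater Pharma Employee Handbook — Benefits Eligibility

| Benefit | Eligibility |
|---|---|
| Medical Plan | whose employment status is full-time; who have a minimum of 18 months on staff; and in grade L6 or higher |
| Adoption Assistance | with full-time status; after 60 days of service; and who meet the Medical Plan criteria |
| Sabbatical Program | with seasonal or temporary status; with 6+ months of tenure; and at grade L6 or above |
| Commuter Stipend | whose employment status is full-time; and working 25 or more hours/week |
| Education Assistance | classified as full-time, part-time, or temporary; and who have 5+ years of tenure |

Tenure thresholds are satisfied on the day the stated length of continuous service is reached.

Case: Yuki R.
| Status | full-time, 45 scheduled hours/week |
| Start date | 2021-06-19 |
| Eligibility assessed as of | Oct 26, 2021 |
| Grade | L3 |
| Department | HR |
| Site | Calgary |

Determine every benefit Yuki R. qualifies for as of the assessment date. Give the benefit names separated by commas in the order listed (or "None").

Commuter Stipend

Service from 2021-06-19 to Oct 26, 2021: 129 days.
Medical Plan — status full-time ✓; service 129 days < 18 months (≈540 days) ✗ → not eligible.
Adoption Assistance — status full-time ✓; service 129 days ≥ 60 days ✓; not eligible for Medical Plan ✗ → not eligible.
Sabbatical Program — status full-time ✗ (requires seasonal or temporary) → not eligible.
Commuter Stipend — status full-time ✓; 45 hrs/wk ≥ 25 ✓ → eligible.
Education Assistance — status full-time ✓; service 129 days < 5 years (≈1825 days) ✗ → not eligible.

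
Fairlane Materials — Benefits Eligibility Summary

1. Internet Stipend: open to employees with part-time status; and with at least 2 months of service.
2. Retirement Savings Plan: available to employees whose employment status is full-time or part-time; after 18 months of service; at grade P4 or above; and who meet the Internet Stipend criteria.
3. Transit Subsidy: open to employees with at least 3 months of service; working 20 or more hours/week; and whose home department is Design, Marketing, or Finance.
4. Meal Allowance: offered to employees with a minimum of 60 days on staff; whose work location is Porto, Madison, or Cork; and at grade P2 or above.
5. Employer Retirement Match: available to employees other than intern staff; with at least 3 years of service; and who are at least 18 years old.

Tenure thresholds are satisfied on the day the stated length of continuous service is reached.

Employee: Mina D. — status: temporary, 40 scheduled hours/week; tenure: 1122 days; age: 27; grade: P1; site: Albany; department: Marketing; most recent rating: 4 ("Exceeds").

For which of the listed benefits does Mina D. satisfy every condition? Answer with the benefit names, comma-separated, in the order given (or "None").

Internet Stipend — status temporary ✗ (requires part-time) → not eligible.
Retirement Savings Plan — status temporary ✗ (requires full-time or part-time) → not eligible.
Transit Subsidy — service 1122 days ≥ 3 months (≈90 days) ✓; 40 hrs/wk ≥ 20 ✓; dept Marketing ✓ → eligible.
Meal Allowance — service 1122 days ≥ 60 days ✓; site Albany ✗ (not Porto, Madison, or Cork) → not eligible.
Employer Retirement Match — status temporary ✓ (not excluded); service 1122 days ≥ 3 years (≈1095 days) ✓; age 27 ≥ 18 ✓ → eligible.

Transit Subsidy, Employer Retirement Match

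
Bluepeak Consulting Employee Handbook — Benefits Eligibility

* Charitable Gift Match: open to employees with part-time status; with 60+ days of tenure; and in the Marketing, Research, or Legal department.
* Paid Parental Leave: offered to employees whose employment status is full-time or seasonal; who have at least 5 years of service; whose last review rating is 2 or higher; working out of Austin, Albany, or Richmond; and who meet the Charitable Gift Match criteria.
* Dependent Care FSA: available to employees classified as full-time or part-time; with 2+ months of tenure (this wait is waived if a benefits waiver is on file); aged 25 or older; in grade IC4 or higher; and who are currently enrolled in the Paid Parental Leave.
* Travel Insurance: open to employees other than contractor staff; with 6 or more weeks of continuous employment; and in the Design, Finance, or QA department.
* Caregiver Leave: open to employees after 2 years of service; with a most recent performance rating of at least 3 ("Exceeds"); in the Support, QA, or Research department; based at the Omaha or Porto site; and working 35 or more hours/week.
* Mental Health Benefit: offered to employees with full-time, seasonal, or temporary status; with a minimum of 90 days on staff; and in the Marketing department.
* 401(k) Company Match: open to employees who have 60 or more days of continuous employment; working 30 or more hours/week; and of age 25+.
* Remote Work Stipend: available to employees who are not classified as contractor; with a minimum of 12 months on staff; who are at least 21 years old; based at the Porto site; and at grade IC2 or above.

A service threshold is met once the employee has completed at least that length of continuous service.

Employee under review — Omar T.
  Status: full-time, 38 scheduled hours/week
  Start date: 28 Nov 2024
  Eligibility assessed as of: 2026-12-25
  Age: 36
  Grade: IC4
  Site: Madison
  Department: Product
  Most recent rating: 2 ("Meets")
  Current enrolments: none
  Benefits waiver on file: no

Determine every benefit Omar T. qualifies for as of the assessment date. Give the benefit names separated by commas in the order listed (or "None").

Service from 28 Nov 2024 to 2026-12-25: 757 days.
Charitable Gift Match — status full-time ✗ (requires part-time) → not eligible.
Paid Parental Leave — status full-time ✓; service 757 days < 5 years (≈1825 days) ✗ → not eligible.
Dependent Care FSA — status full-time ✓; no waiver, service 757 days ≥ 2 months (≈60 days) ✓; age 36 ≥ 25 ✓; grade IC4 ≥ IC4 ✓; not enrolled in Paid Parental Leave ✗ → not eligible.
Travel Insurance — status full-time ✓ (not excluded); service 757 days ≥ 6 weeks (≈42 days) ✓; dept Product ✗ → not eligible.
Caregiver Leave — service 757 days ≥ 2 years (≈730 days) ✓; rating 2 < 3 ✗ → not eligible.
Mental Health Benefit — status full-time ✓; service 757 days ≥ 90 days ✓; dept Product ✗ → not eligible.
401(k) Company Match — service 757 days ≥ 60 days ✓; 38 hrs/wk ≥ 30 ✓; age 36 ≥ 25 ✓ → eligible.
Remote Work Stipend — status full-time ✓ (not excluded); service 757 days ≥ 12 months (≈360 days) ✓; age 36 ≥ 21 ✓; site Madison ✗ (not Porto) → not eligible.

401(k) Company Match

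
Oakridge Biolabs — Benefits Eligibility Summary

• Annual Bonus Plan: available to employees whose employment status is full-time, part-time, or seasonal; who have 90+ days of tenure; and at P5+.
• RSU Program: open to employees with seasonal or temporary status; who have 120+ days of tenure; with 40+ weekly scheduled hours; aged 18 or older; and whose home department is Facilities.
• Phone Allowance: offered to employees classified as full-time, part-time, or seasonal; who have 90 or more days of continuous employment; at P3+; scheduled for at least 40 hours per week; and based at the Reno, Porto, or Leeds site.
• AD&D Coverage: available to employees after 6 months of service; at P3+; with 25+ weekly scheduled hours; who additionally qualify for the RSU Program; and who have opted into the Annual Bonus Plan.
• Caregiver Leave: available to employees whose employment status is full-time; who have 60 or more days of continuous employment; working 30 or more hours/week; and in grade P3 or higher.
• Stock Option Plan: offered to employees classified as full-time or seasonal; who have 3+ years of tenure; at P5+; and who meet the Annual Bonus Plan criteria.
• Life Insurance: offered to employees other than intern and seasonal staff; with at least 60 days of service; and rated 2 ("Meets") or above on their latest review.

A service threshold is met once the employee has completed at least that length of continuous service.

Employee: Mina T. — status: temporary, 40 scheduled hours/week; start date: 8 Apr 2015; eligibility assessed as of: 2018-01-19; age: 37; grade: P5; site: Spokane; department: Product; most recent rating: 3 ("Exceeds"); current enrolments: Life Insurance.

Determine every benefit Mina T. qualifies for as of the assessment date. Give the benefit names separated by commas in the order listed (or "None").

Life Insurance

Service from 8 Apr 2015 to 2018-01-19: 1017 days.
Annual Bonus Plan — status temporary ✗ (requires full-time, part-time, or seasonal) → not eligible.
RSU Program — status temporary ✓; service 1017 days ≥ 120 days ✓; 40 hrs/wk ≥ 40 ✓; age 37 ≥ 18 ✓; dept Product ✗ → not eligible.
Phone Allowance — status temporary ✗ (requires full-time, part-time, or seasonal) → not eligible.
AD&D Coverage — service 1017 days ≥ 6 months (≈180 days) ✓; grade P5 ≥ P3 ✓; 40 hrs/wk ≥ 25 ✓; not eligible for RSU Program ✗ → not eligible.
Caregiver Leave — status temporary ✗ (requires full-time) → not eligible.
Stock Option Plan — status temporary ✗ (requires full-time or seasonal) → not eligible.
Life Insurance — status temporary ✓ (not excluded); service 1017 days ≥ 60 days ✓; rating 3 ≥ 2 ✓ → eligible.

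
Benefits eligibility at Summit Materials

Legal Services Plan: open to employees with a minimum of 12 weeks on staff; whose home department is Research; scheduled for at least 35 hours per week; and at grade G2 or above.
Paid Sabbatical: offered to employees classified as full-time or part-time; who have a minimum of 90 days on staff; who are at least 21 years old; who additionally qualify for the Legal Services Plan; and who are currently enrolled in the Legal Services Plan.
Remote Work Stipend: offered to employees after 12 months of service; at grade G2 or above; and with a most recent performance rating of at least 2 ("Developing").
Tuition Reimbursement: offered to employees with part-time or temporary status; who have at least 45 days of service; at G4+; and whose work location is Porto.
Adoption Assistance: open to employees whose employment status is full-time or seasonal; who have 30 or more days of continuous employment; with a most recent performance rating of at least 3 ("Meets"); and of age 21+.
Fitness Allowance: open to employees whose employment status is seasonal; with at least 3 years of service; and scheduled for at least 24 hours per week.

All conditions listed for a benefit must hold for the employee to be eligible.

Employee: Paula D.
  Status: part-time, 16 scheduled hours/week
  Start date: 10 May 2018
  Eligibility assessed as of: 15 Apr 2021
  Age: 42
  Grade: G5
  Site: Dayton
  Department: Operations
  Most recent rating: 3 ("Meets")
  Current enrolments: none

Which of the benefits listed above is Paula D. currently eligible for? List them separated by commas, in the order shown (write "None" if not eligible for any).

Service from 10 May 2018 to 15 Apr 2021: 1071 days.
Legal Services Plan — service 1071 days ≥ 12 weeks (≈84 days) ✓; dept Operations ✗ → not eligible.
Paid Sabbatical — status part-time ✓; service 1071 days ≥ 90 days ✓; age 42 ≥ 21 ✓; not eligible for Legal Services Plan ✗ → not eligible.
Remote Work Stipend — service 1071 days ≥ 12 months (≈360 days) ✓; grade G5 ≥ G2 ✓; rating 3 ≥ 2 ✓ → eligible.
Tuition Reimbursement — status part-time ✓; service 1071 days ≥ 45 days ✓; grade G5 ≥ G4 ✓; site Dayton ✗ (not Porto) → not eligible.
Adoption Assistance — status part-time ✗ (requires full-time or seasonal) → not eligible.
Fitness Allowance — status part-time ✗ (requires seasonal) → not eligible.

Remote Work Stipend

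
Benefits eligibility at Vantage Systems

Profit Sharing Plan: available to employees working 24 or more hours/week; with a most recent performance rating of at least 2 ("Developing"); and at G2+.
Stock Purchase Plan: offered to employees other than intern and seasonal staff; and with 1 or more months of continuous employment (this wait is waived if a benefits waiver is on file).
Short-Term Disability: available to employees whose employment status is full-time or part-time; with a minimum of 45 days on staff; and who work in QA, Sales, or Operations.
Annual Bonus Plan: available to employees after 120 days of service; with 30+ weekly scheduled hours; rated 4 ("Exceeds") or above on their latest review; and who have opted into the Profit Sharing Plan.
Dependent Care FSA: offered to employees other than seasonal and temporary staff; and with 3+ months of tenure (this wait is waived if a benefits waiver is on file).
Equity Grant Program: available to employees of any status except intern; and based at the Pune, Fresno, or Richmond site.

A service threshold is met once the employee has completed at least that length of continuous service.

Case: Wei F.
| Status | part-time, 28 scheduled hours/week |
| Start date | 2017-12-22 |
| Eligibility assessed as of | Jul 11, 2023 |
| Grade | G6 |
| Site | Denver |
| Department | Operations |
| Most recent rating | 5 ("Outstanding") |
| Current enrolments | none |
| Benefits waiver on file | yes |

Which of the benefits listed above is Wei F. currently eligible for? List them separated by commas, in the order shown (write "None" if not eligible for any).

Service from 2017-12-22 to Jul 11, 2023: 2027 days.
Profit Sharing Plan — 28 hrs/wk ≥ 24 ✓; rating 5 ≥ 2 ✓; grade G6 ≥ G2 ✓ → eligible.
Stock Purchase Plan — status part-time ✓ (not excluded); benefits waiver on file ✓ → eligible.
Short-Term Disability — status part-time ✓; service 2027 days ≥ 45 days ✓; dept Operations ✓ → eligible.
Annual Bonus Plan — service 2027 days ≥ 120 days ✓; 28 hrs/wk < 30 ✗ → not eligible.
Dependent Care FSA — status part-time ✓ (not excluded); benefits waiver on file ✓ → eligible.
Equity Grant Program — status part-time ✓ (not excluded); site Denver ✗ (not Pune, Fresno, or Richmond) → not eligible.

Profit Sharing Plan, Stock Purchase Plan, Short-Term Disability, Dependent Care FSA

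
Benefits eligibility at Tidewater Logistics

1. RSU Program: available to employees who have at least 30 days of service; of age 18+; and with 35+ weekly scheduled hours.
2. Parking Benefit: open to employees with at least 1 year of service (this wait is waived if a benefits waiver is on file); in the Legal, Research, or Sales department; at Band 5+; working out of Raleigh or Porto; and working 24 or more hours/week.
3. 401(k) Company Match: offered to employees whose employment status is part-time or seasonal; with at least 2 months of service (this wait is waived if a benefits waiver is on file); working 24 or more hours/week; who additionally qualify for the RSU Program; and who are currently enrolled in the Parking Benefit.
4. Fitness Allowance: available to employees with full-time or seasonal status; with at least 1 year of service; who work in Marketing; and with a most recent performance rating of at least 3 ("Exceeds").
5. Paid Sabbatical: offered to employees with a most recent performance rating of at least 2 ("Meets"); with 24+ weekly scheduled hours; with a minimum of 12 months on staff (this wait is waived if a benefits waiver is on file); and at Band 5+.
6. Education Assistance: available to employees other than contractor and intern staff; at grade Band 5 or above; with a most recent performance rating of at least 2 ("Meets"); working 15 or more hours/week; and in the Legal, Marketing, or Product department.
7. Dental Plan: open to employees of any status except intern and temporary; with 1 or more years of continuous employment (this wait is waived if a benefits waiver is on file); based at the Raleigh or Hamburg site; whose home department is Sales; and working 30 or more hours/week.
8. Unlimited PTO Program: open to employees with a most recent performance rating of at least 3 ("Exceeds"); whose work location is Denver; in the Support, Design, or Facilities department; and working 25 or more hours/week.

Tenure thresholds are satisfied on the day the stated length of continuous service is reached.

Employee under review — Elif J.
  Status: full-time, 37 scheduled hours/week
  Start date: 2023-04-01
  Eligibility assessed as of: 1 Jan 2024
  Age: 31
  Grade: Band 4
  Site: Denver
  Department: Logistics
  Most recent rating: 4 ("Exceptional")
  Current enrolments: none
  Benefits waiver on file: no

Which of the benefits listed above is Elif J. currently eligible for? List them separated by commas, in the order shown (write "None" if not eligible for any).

Service from 2023-04-01 to 1 Jan 2024: 275 days.
RSU Program — service 275 days ≥ 30 days ✓; age 31 ≥ 18 ✓; 37 hrs/wk ≥ 35 ✓ → eligible.
Parking Benefit — no waiver, service 275 days < 1 year (≈365 days) ✗ → not eligible.
401(k) Company Match — status full-time ✗ (requires part-time or seasonal) → not eligible.
Fitness Allowance — status full-time ✓; service 275 days < 1 year (≈365 days) ✗ → not eligible.
Paid Sabbatical — rating 4 ≥ 2 ✓; 37 hrs/wk ≥ 24 ✓; no waiver, service 275 days < 12 months (≈360 days) ✗ → not eligible.
Education Assistance — status full-time ✓ (not excluded); grade Band 4 < Band 5 ✗ → not eligible.
Dental Plan — status full-time ✓ (not excluded); no waiver, service 275 days < 1 year (≈365 days) ✗ → not eligible.
Unlimited PTO Program — rating 4 ≥ 3 ✓; site Denver ✓; dept Logistics ✗ → not eligible.

RSU Program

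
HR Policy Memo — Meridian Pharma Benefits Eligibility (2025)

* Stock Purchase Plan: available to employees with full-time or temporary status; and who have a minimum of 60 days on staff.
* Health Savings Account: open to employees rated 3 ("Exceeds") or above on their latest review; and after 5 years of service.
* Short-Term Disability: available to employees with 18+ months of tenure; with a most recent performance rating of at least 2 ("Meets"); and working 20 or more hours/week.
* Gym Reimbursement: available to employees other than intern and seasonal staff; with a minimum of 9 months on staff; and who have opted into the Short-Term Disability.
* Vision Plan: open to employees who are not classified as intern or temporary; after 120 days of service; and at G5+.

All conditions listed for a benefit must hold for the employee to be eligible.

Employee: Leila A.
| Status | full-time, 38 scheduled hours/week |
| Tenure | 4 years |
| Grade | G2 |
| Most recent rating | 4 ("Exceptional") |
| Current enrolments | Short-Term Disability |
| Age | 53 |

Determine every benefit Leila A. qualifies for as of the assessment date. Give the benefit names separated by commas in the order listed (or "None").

Stock Purchase Plan, Short-Term Disability, Gym Reimbursement

Stock Purchase Plan — status full-time ✓; service 4 years ≥ 60 days ✓ → eligible.
Health Savings Account — rating 4 ≥ 3 ✓; service 4 years < 5 years ✗ → not eligible.
Short-Term Disability — service 4 years ≥ 18 months (≈540 days) ✓; rating 4 ≥ 2 ✓; 38 hrs/wk ≥ 20 ✓ → eligible.
Gym Reimbursement — status full-time ✓ (not excluded); service 4 years ≥ 9 months (≈270 days) ✓; enrolled in Short-Term Disability ✓ → eligible.
Vision Plan — status full-time ✓ (not excluded); service 4 years ≥ 120 days ✓; grade G2 < G5 ✗ → not eligible.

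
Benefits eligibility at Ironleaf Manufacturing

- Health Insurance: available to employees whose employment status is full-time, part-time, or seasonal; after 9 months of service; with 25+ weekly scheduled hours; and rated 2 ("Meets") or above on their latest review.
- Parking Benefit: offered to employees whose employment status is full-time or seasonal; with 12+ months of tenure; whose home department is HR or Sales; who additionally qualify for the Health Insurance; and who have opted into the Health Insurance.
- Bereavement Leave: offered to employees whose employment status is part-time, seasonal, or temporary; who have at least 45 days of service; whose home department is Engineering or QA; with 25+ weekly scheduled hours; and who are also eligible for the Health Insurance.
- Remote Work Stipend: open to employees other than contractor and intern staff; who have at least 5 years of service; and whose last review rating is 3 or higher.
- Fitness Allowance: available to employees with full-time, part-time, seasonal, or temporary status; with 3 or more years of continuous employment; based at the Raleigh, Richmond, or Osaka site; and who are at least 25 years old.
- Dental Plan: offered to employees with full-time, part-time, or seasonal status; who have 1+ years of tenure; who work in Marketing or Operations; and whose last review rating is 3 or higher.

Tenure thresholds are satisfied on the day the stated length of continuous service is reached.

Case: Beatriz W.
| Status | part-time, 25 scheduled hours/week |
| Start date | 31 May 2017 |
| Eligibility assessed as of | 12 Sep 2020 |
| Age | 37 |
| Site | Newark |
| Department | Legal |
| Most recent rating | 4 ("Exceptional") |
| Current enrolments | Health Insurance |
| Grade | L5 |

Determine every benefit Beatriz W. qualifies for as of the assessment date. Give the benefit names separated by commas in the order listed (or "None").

Health Insurance

Service from 31 May 2017 to 12 Sep 2020: 1200 days.
Health Insurance — status part-time ✓; service 1200 days ≥ 9 months (≈270 days) ✓; 25 hrs/wk ≥ 25 ✓; rating 4 ≥ 2 ✓ → eligible.
Parking Benefit — status part-time ✗ (requires full-time or seasonal) → not eligible.
Bereavement Leave — status part-time ✓; service 1200 days ≥ 45 days ✓; dept Legal ✗ → not eligible.
Remote Work Stipend — status part-time ✓ (not excluded); service 1200 days < 5 years (≈1825 days) ✗ → not eligible.
Fitness Allowance — status part-time ✓; service 1200 days ≥ 3 years (≈1095 days) ✓; site Newark ✗ (not Raleigh, Richmond, or Osaka) → not eligible.
Dental Plan — status part-time ✓; service 1200 days ≥ 1 year (≈365 days) ✓; dept Legal ✗ → not eligible.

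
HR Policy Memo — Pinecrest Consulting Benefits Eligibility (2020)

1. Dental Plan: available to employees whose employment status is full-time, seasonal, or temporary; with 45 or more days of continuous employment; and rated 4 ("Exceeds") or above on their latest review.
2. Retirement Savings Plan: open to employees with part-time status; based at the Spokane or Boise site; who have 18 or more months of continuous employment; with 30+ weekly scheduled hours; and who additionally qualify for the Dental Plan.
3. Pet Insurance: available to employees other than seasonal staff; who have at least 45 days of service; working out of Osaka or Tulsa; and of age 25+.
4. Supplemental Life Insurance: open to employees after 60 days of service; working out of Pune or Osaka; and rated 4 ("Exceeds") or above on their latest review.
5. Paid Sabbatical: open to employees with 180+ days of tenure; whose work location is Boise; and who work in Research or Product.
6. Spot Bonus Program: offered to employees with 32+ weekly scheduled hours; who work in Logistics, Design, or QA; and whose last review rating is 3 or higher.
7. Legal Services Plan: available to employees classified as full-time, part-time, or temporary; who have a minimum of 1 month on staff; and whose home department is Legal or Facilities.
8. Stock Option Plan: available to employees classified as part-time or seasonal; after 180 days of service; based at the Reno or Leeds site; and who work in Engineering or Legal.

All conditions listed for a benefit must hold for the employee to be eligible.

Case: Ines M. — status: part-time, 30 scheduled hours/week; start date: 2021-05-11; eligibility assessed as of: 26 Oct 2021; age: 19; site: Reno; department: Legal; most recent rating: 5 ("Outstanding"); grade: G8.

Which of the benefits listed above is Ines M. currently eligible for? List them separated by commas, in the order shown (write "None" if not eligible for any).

Legal Services Plan

Service from 2021-05-11 to 26 Oct 2021: 168 days.
Dental Plan — status part-time ✗ (requires full-time, seasonal, or temporary) → not eligible.
Retirement Savings Plan — status part-time ✓; site Reno ✗ (not Spokane or Boise) → not eligible.
Pet Insurance — status part-time ✓ (not excluded); service 168 days ≥ 45 days ✓; site Reno ✗ (not Osaka or Tulsa) → not eligible.
Supplemental Life Insurance — service 168 days ≥ 60 days ✓; site Reno ✗ (not Pune or Osaka) → not eligible.
Paid Sabbatical — service 168 days < 180 days ✗ → not eligible.
Spot Bonus Program — 30 hrs/wk < 32 ✗ → not eligible.
Legal Services Plan — status part-time ✓; service 168 days ≥ 1 month (≈30 days) ✓; dept Legal ✓ → eligible.
Stock Option Plan — status part-time ✓; service 168 days < 180 days ✗ → not eligible.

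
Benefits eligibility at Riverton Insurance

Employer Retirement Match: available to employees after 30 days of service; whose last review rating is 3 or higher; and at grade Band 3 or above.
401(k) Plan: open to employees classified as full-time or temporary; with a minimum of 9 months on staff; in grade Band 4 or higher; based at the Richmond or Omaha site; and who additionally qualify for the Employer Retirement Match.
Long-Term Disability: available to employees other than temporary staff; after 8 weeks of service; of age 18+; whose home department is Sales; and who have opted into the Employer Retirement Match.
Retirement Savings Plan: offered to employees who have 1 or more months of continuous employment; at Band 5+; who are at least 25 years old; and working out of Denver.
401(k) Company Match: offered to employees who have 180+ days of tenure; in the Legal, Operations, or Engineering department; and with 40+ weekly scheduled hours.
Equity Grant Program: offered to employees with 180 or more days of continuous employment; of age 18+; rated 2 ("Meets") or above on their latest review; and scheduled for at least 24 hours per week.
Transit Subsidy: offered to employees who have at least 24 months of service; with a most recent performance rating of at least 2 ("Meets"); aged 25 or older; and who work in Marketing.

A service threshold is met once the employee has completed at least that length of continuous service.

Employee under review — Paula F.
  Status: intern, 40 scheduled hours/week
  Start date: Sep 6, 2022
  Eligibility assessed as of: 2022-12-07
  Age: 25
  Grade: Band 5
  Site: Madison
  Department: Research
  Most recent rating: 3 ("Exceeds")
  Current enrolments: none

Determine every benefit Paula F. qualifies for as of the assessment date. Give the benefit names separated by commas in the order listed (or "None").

Employer Retirement Match

Service from Sep 6, 2022 to 2022-12-07: 92 days.
Employer Retirement Match — service 92 days ≥ 30 days ✓; rating 3 ≥ 3 ✓; grade Band 5 ≥ Band 3 ✓ → eligible.
401(k) Plan — status intern ✗ (requires full-time or temporary) → not eligible.
Long-Term Disability — status intern ✓ (not excluded); service 92 days ≥ 8 weeks (≈56 days) ✓; age 25 ≥ 18 ✓; dept Research ✗ → not eligible.
Retirement Savings Plan — service 92 days ≥ 1 month (≈30 days) ✓; grade Band 5 ≥ Band 5 ✓; age 25 ≥ 25 ✓; site Madison ✗ (not Denver) → not eligible.
401(k) Company Match — service 92 days < 180 days ✗ → not eligible.
Equity Grant Program — service 92 days < 180 days ✗ → not eligible.
Transit Subsidy — service 92 days < 24 months (≈720 days) ✗ → not eligible.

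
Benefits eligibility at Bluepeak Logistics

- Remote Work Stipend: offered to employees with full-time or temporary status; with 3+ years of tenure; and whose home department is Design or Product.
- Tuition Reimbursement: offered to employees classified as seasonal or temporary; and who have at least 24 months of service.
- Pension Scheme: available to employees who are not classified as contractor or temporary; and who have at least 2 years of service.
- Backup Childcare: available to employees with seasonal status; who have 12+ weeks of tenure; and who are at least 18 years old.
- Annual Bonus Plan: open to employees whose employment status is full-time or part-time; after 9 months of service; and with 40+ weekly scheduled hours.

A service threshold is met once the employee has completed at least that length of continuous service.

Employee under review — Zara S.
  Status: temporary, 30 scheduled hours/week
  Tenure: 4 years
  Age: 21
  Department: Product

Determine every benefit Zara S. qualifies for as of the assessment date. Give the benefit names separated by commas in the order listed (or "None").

Remote Work Stipend — status temporary ✓; service 4 years ≥ 3 years ✓; dept Product ✓ → eligible.
Tuition Reimbursement — status temporary ✓; service 4 years ≥ 24 months (≈720 days) ✓ → eligible.
Pension Scheme — status temporary ✗ (excluded) → not eligible.
Backup Childcare — status temporary ✗ (requires seasonal) → not eligible.
Annual Bonus Plan — status temporary ✗ (requires full-time or part-time) → not eligible.

Remote Work Stipend, Tuition Reimbursement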